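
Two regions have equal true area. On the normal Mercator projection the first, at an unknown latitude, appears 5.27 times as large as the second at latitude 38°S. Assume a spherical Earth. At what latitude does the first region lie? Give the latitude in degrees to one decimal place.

For equal true areas on Mercator, apparent areas scale as sec²φ, so the ratio is cos²φ₂ / cos²φ₁.
cos²φ₂ / cos²φ₁ = 5.27  ⇒  cos φ₁ = cos 38° / √5.27 = 0.7880/2.296 = 0.3433.
φ₁ = arccos(0.3433) ≈ 69.9°.

69.9°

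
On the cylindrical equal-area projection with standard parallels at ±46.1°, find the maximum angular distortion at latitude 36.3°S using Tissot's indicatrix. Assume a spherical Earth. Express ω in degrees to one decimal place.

17.2°

Cylindrical equal-area (φ₀ = 46.1°): h = cos φ / cos 46.1° along meridians, k = cos 46.1° / cos φ along parallels; h·k = 1.
At 36.3°: h = 1.162, k = 0.8604; principal scales a = 1.162, b = 0.8604.
sin(ω/2) = (a − b)/(a + b) = 0.3019/2.023 = 0.1493, so ω = 2 arcsin(0.1493) ≈ 17.2°.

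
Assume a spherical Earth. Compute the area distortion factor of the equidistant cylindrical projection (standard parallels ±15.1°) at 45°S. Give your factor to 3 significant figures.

The equidistant cylindrical projection with φ₀ = 15.1° has h = 1 (meridians true) and k = cos φ₀ / cos φ along parallels.
Areal scale = h·k = 1 × cos φ₀ / cos φ; at 45°, h = 1.000, k = 1.365, so h·k = 1.365.

1.37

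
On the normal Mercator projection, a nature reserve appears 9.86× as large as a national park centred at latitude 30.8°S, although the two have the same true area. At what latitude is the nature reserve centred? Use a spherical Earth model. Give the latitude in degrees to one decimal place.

74.1°

On Mercator, (apparent₁)/(apparent₂) = sec²φ₁ / sec²φ₂ when true areas are equal.
cos²φ₂ / cos²φ₁ = 9.86  ⇒  cos φ₁ = cos 30.8° / √9.86 = 0.8590/3.140 = 0.2735.
φ₁ = arccos(0.2735) ≈ 74.1°.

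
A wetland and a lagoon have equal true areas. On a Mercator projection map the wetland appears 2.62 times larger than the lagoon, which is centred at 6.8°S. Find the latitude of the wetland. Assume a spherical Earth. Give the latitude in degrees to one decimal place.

Mercator areal scale is sec²φ, so apparent-area ratio = sec²φ₁ / sec²φ₂ = cos²φ₂ / cos²φ₁.
cos²φ₂ / cos²φ₁ = 2.62  ⇒  cos φ₁ = cos 6.8° / √2.62 = 0.9930/1.619 = 0.6135.
φ₁ = arccos(0.6135) ≈ 52.2°.

52.2°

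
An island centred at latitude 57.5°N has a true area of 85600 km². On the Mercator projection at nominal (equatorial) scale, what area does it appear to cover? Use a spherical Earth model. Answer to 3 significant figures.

297000 km²

The Mercator projection is conformal; its linear scale factor is the same in every direction and equals sec φ = 1/cos φ.
Areal scale = k² = sec²φ = 1/cos²(57.5°) = 1/0.5373² = 3.464.
Apparent area = 85600 × 3.464 ≈ 297000 km².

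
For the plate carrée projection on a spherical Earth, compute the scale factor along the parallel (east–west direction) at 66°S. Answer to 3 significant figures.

In the plate carrée (x = Rλ, y = Rφ), meridians are true-scale (h = 1) and parallels are stretched by k = sec φ.
k = 1/cos 66° = 1/0.4067 = 2.459.

2.46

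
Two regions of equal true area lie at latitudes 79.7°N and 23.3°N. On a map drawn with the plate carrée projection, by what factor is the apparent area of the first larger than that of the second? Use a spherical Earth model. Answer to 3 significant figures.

5.14

In the plate carrée (x = Rλ, y = Rφ), meridians are true-scale (h = 1) and parallels are stretched by k = sec φ.
Areal scale at 79.7°: h·k = 1.000 × 5.593 = 5.593.
Areal scale at 23.3°: h·k = 1.000 × 1.089 = 1.089.
Ratio = 5.593/1.089 ≈ 5.14.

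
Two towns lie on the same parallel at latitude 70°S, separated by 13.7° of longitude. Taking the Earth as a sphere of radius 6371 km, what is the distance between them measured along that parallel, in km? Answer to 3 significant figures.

521 km

Arc length along a parallel = R cos φ · Δλ (with Δλ in radians).
= 6371 × cos 70° × (13.7° × π/180) = 6371 × 0.3420 × 0.2391 ≈ 521 km.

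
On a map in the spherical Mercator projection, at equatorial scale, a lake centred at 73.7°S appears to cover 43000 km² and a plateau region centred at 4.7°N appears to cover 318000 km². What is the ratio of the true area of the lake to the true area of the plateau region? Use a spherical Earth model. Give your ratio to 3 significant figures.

Mercator's areal exaggeration is sec²φ; hence true area = (apparent area) · cos²φ.
True area of lake: 43000 × cos²(73.7°) = 43000 × 0.07877 = 3387 km².
True area of plateau region: 318000 × cos²(4.7°) = 318000 × 0.9933 = 315900 km².
Ratio = 3387 / 315900 ≈ 0.0107.

0.0107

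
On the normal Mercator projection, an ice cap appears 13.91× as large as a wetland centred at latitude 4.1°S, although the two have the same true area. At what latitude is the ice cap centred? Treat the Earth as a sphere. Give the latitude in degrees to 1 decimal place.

For equal true areas on Mercator, apparent areas scale as sec²φ, so the ratio is cos²φ₂ / cos²φ₁.
cos²φ₂ / cos²φ₁ = 13.91  ⇒  cos φ₁ = cos 4.1° / √13.91 = 0.9974/3.730 = 0.2674.
φ₁ = arccos(0.2674) ≈ 74.5°.

74.5°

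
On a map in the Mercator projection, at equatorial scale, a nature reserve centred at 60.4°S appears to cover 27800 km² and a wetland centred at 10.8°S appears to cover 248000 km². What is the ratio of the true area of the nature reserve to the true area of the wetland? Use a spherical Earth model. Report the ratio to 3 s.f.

0.0283

Since Mercator area scale is 1/cos²φ, the true area equals the apparent area multiplied by cos²φ.
True area of nature reserve: 27800 × cos²(60.4°) = 27800 × 0.2440 = 6783 km².
True area of wetland: 248000 × cos²(10.8°) = 248000 × 0.9649 = 239300 km².
Ratio = 6783 / 239300 ≈ 0.0283.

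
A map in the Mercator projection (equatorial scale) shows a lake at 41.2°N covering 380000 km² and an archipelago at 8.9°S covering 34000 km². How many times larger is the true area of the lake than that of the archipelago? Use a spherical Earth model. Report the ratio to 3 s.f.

6.48

Mercator's areal exaggeration is sec²φ; hence true area = (apparent area) · cos²φ.
True area of lake: 380000 × cos²(41.2°) = 380000 × 0.5661 = 215100 km².
True area of archipelago: 34000 × cos²(8.9°) = 34000 × 0.9761 = 33190 km².
Ratio = 215100 / 33190 ≈ 6.48.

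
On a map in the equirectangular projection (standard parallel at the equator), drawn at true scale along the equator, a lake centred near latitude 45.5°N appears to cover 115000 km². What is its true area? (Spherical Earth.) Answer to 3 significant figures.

For the equirectangular projection with φ₀ = 0 (plate carrée), h = 1 along meridians and k = sec φ along parallels.
Areal scale = h·k = 1 × sec φ; at 45.5°, h = 1.000, k = 1.427, so h·k = 1.427.
True area = apparent / (areal scale) = 115000 / 1.427 ≈ 80600 km².

80600 km²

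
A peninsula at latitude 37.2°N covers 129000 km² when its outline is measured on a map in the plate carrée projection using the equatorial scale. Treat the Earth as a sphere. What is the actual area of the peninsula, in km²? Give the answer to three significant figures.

In the plate carrée (x = Rλ, y = Rφ), meridians are true-scale (h = 1) and parallels are stretched by k = sec φ.
Areal scale = h·k = 1 × sec φ; at 37.2°, h = 1.000, k = 1.255, so h·k = 1.255.
True area = apparent / (areal scale) = 129000 / 1.255 ≈ 103000 km².

103000 km²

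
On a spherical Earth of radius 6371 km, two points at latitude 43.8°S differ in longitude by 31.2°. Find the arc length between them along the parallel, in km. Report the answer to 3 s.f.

Arc length along a parallel = R cos φ · Δλ (with Δλ in radians).
= 6371 × cos 43.8° × (31.2° × π/180) = 6371 × 0.7218 × 0.5445 ≈ 2500 km.

2500 km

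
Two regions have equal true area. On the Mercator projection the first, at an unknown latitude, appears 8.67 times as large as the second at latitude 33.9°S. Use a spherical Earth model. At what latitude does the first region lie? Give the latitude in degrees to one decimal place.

On Mercator, (apparent₁)/(apparent₂) = sec²φ₁ / sec²φ₂ when true areas are equal.
cos²φ₂ / cos²φ₁ = 8.67  ⇒  cos φ₁ = cos 33.9° / √8.67 = 0.8300/2.944 = 0.2819.
φ₁ = arccos(0.2819) ≈ 73.6°.

73.6°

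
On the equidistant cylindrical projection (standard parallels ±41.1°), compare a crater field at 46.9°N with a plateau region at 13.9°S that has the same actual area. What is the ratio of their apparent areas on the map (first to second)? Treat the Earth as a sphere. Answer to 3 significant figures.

The equidistant cylindrical projection with φ₀ = 41.1° has h = 1 (meridians true) and k = cos φ₀ / cos φ along parallels.
Areal scale at 46.9°: h·k = 1.000 × 1.103 = 1.103.
Areal scale at 13.9°: h·k = 1.000 × 0.7763 = 0.7763.
Ratio = 1.103/0.7763 ≈ 1.42.

1.42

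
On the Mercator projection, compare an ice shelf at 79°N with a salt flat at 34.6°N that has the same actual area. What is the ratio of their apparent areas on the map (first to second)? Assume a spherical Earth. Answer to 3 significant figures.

18.6

Mercator is conformal with k = sec φ, so areal scale = k² = sec²φ.
At 79°: sec²(79°) = 1/0.1908² = 27.47.
At 34.6°: sec²(34.6°) = 1/0.8231² = 1.476.
Ratio = 27.47/1.476 = cos²(34.6°)/cos²(79°) ≈ 18.6.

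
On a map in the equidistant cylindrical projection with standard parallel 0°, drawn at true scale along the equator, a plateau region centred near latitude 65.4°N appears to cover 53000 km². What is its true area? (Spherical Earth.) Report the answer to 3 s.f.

For the equirectangular projection with φ₀ = 0 (plate carrée), h = 1 along meridians and k = sec φ along parallels.
Areal scale = h·k = 1 × sec φ; at 65.4°, h = 1.000, k = 2.402, so h·k = 2.402.
True area = apparent / (areal scale) = 53000 / 2.402 ≈ 22100 km².

22100 km²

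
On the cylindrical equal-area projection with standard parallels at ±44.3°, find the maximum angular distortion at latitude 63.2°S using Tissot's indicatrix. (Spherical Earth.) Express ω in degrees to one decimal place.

Cylindrical equal-area (φ₀ = 44.3°): h = cos φ / cos 44.3° along meridians, k = cos 44.3° / cos φ along parallels; h·k = 1.
At 63.2°: h = 0.6300, k = 1.587; principal scales a = 1.587, b = 0.6300.
sin(ω/2) = (a − b)/(a + b) = 0.9573/2.217 = 0.4318, so ω = 2 arcsin(0.4318) ≈ 51.2°.

51.2°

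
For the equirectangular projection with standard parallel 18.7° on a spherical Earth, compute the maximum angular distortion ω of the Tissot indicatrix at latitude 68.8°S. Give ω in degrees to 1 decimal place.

53.2°

In the equirectangular projection with standard parallel φ₀ = 18.7° (x = Rλ cos φ₀, y = Rφ), meridians are true-scale (h = 1) and the parallel scale is k = cos φ₀ / cos φ.
At 68.8°: h = 1.000, k = 2.619; principal scales a = 2.619, b = 1.000.
sin(ω/2) = (a − b)/(a + b) = 1.619/3.619 = 0.4474, so ω = 2 arcsin(0.4474) ≈ 53.2°.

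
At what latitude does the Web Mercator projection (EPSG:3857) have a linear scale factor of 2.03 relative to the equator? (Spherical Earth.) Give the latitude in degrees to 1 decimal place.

60.5°

Mercator scale is k = sec φ = 1/cos φ.
1/cos φ = 2.03  ⇒  cos φ = 0.4926  ⇒  φ = arccos(0.4926) ≈ 60.5°.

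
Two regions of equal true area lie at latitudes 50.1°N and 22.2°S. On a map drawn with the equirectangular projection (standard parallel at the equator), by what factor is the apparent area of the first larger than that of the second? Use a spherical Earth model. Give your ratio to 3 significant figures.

1.44

Plate carrée maps x = Rλ, y = Rφ. The meridian scale is h = 1 and the parallel scale is k = 1/cos φ = sec φ.
Areal scale at 50.1°: h·k = 1.000 × 1.559 = 1.559.
Areal scale at 22.2°: h·k = 1.000 × 1.080 = 1.080.
Ratio = 1.559/1.080 ≈ 1.44.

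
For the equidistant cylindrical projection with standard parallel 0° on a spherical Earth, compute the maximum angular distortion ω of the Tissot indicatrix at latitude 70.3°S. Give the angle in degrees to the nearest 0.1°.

In the plate carrée (x = Rλ, y = Rφ), meridians are true-scale (h = 1) and parallels are stretched by k = sec φ.
At 70.3°: h = 1.000, k = 2.967; principal scales a = 2.967, b = 1.000.
sin(ω/2) = (a − b)/(a + b) = 1.967/3.967 = 0.4958, so ω = 2 arcsin(0.4958) ≈ 59.4°.

59.4°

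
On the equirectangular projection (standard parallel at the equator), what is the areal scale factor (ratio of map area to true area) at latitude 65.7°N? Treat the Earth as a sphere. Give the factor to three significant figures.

2.43

In the plate carrée (x = Rλ, y = Rφ), meridians are true-scale (h = 1) and parallels are stretched by k = sec φ.
Areal scale = h·k = 1 × sec φ; at 65.7°, h = 1.000, k = 2.430, so h·k = 2.430.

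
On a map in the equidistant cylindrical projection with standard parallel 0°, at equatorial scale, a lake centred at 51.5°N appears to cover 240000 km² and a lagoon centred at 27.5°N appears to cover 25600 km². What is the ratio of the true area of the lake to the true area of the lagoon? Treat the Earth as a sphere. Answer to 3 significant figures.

6.58

On the plate carrée, areal scale = h·k = 1 × sec φ, so true area = apparent × cos φ.
True area of lake: 240000 × cos(51.5°) = 240000 × 0.6225 = 149400 km².
True area of lagoon: 25600 × cos(27.5°) = 25600 × 0.8870 = 22710 km².
Ratio = 149400 / 22710 ≈ 6.58.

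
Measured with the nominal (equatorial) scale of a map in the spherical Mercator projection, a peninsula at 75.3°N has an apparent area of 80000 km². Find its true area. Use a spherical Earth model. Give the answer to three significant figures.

5150 km²

Mercator is conformal, so the point scale is isotropic: h = k = sec φ = 1/cos φ.
Areal scale = k² = sec²φ = 1/cos²(75.3°) = 1/0.2538² = 15.53.
True area = apparent / (areal scale) = 80000 / 15.53 ≈ 5150 km².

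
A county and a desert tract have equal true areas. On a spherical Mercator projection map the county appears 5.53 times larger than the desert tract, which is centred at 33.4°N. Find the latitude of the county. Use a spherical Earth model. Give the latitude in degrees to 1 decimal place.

69.2°

For equal true areas on Mercator, apparent areas scale as sec²φ, so the ratio is cos²φ₂ / cos²φ₁.
cos²φ₂ / cos²φ₁ = 5.53  ⇒  cos φ₁ = cos 33.4° / √5.53 = 0.8348/2.352 = 0.3550.
φ₁ = arccos(0.3550) ≈ 69.2°.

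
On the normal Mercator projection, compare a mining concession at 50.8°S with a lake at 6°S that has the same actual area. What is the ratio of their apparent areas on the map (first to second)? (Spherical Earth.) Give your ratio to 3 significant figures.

On Mercator, area is exaggerated by sec²φ = 1/cos²φ.
At 50.8°: sec²(50.8°) = 1/0.6320² = 2.503.
At 6°: sec²(6°) = 1/0.9945² = 1.011.
Ratio = 2.503/1.011 = cos²(6°)/cos²(50.8°) ≈ 2.48.

2.48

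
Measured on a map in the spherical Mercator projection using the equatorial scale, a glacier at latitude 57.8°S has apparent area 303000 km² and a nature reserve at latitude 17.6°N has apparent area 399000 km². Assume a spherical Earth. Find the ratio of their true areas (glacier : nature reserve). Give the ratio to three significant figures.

0.237

Mercator's areal exaggeration is sec²φ; hence true area = (apparent area) · cos²φ.
True area of glacier: 303000 × cos²(57.8°) = 303000 × 0.2840 = 86040 km².
True area of nature reserve: 399000 × cos²(17.6°) = 399000 × 0.9086 = 362500 km².
Ratio = 86040 / 362500 ≈ 0.237.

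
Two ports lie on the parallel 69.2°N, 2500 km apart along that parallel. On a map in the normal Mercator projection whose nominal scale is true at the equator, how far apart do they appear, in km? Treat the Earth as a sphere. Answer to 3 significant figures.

For Mercator, h = k = sec φ (a conformal cylindrical projection has a single point scale, 1/cos φ).
Along the parallel, k = sec 69.2° = 1/0.3551 = 2.816.
Map distance = 2500 × 2.816 ≈ 7040 km.

7040 km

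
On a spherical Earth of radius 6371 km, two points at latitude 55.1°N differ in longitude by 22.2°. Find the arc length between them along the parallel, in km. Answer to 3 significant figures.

1410 km

Arc length along a parallel = R cos φ · Δλ (with Δλ in radians).
= 6371 × cos 55.1° × (22.2° × π/180) = 6371 × 0.5721 × 0.3875 ≈ 1410 km.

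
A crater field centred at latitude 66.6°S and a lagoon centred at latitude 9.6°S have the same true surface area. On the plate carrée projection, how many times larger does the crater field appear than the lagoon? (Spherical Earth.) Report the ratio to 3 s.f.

2.48

For the equirectangular projection with φ₀ = 0 (plate carrée), h = 1 along meridians and k = sec φ along parallels.
Areal scale at 66.6°: h·k = 1.000 × 2.518 = 2.518.
Areal scale at 9.6°: h·k = 1.000 × 1.014 = 1.014.
Ratio = 2.518/1.014 ≈ 2.48.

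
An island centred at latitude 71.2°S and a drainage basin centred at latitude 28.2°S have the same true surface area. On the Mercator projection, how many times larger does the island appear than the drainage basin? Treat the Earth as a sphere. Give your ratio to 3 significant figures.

7.48

On Mercator, area is exaggerated by sec²φ = 1/cos²φ.
At 71.2°: sec²(71.2°) = 1/0.3223² = 9.629.
At 28.2°: sec²(28.2°) = 1/0.8813² = 1.288.
Ratio = 9.629/1.288 = cos²(28.2°)/cos²(71.2°) ≈ 7.48.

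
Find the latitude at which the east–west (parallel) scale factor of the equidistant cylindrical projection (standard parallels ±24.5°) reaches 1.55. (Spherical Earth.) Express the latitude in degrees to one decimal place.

54.1°

With standard parallel φ₀ = 24.5°, the equirectangular projection gives x = Rλ cos φ₀, y = Rφ, so h = 1 and k = cos 24.5° / cos φ.
k = cos φ₀ / cos φ = 1.55  ⇒  cos φ = cos 24.5° / 1.55 = 0.5871.
φ = arccos(0.5871) ≈ 54.1°.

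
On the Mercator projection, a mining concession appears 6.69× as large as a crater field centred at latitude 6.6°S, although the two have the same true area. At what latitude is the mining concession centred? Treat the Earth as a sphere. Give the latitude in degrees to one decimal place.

Mercator areal scale is sec²φ, so apparent-area ratio = sec²φ₁ / sec²φ₂ = cos²φ₂ / cos²φ₁.
cos²φ₂ / cos²φ₁ = 6.69  ⇒  cos φ₁ = cos 6.6° / √6.69 = 0.9934/2.587 = 0.3841.
φ₁ = arccos(0.3841) ≈ 67.4°.

67.4°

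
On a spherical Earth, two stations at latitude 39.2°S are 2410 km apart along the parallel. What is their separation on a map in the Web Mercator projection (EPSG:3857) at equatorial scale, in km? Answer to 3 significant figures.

3110 km

The Mercator projection is conformal; its linear scale factor is the same in every direction and equals sec φ = 1/cos φ.
Along the parallel, k = sec 39.2° = 1/0.7749 = 1.290.
Map distance = 2410 × 1.290 ≈ 3110 km.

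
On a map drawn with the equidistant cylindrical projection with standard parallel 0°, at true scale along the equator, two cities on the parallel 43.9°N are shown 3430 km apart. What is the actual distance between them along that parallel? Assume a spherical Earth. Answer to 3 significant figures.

2470 km

Plate carrée maps x = Rλ, y = Rφ. The meridian scale is h = 1 and the parallel scale is k = 1/cos φ = sec φ.
Along the parallel at 43.9°, map distances are exaggerated by k = sec 43.9° = 1.388.
True distance = 3430 / 1.388 = 3430 × cos 43.9° ≈ 2470 km.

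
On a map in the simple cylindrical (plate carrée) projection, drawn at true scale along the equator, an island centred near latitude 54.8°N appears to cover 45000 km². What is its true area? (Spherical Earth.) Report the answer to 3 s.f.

25900 km²

Plate carrée maps x = Rλ, y = Rφ. The meridian scale is h = 1 and the parallel scale is k = 1/cos φ = sec φ.
Areal scale = h·k = 1 × sec φ; at 54.8°, h = 1.000, k = 1.735, so h·k = 1.735.
True area = apparent / (areal scale) = 45000 / 1.735 ≈ 25900 km².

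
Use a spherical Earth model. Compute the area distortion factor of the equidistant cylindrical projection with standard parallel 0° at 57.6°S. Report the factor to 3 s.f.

In the plate carrée (x = Rλ, y = Rφ), meridians are true-scale (h = 1) and parallels are stretched by k = sec φ.
Areal scale = h·k = 1 × sec φ; at 57.6°, h = 1.000, k = 1.866, so h·k = 1.866.

1.87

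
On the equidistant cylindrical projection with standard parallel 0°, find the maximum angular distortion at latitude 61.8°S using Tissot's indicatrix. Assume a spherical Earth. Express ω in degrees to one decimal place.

Plate carrée maps x = Rλ, y = Rφ. The meridian scale is h = 1 and the parallel scale is k = 1/cos φ = sec φ.
At 61.8°: h = 1.000, k = 2.116; principal scales a = 2.116, b = 1.000.
sin(ω/2) = (a − b)/(a + b) = 1.116/3.116 = 0.3582, so ω = 2 arcsin(0.3582) ≈ 42.0°.

42.0°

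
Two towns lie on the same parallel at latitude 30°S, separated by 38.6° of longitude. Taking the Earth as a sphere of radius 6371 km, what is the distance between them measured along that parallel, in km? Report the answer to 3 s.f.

Arc length along a parallel = R cos φ · Δλ (with Δλ in radians).
= 6371 × cos 30° × (38.6° × π/180) = 6371 × 0.8660 × 0.6737 ≈ 3720 km.

3720 km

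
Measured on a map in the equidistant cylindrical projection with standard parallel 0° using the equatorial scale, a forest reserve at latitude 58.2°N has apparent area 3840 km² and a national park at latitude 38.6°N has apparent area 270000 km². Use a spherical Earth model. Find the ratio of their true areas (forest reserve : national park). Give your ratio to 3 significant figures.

0.00959

On the plate carrée, areal scale = h·k = 1 × sec φ, so true area = apparent × cos φ.
True area of forest reserve: 3840 × cos(58.2°) = 3840 × 0.5270 = 2024 km².
True area of national park: 270000 × cos(38.6°) = 270000 × 0.7815 = 211000 km².
Ratio = 2024 / 211000 ≈ 0.00959.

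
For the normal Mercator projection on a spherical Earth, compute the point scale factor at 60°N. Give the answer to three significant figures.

The Mercator projection is conformal; its linear scale factor is the same in every direction and equals sec φ = 1/cos φ.
k = 1/cos 60° = 1/0.5000 = 2.000.

2.00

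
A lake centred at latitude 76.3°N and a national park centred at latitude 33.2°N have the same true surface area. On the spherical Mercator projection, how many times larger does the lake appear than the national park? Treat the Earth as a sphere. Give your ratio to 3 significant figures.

12.5

Mercator areal scale is sec²φ.
At 76.3°: sec²(76.3°) = 1/0.2368² = 17.83.
At 33.2°: sec²(33.2°) = 1/0.8368² = 1.428.
Ratio = 17.83/1.428 = cos²(33.2°)/cos²(76.3°) ≈ 12.5.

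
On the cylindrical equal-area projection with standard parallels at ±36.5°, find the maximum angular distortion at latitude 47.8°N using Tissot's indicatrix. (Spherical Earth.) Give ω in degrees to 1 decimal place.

A cylindrical equal-area projection with standard parallel φ₀ has meridian scale h = cos φ / cos φ₀ and parallel scale k = cos φ₀ / cos φ (so areas are preserved, h·k = 1).
At 47.8°: h = 0.8356, k = 1.197; principal scales a = 1.197, b = 0.8356.
sin(ω/2) = (a − b)/(a + b) = 0.3611/2.032 = 0.1777, so ω = 2 arcsin(0.1777) ≈ 20.5°.

20.5°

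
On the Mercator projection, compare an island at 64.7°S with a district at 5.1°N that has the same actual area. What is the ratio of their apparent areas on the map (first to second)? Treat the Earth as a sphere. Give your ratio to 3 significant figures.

Mercator areal scale is sec²φ.
At 64.7°: sec²(64.7°) = 1/0.4274² = 5.475.
At 5.1°: sec²(5.1°) = 1/0.9960² = 1.008.
Ratio = 5.475/1.008 = cos²(5.1°)/cos²(64.7°) ≈ 5.43.

5.43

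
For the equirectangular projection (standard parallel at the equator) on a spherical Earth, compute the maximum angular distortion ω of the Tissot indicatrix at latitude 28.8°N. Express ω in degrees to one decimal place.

For the equirectangular projection with φ₀ = 0 (plate carrée), h = 1 along meridians and k = sec φ along parallels.
At 28.8°: h = 1.000, k = 1.141; principal scales a = 1.141, b = 1.000.
sin(ω/2) = (a − b)/(a + b) = 0.1412/2.141 = 0.06592, so ω = 2 arcsin(0.06592) ≈ 7.6°.

7.6°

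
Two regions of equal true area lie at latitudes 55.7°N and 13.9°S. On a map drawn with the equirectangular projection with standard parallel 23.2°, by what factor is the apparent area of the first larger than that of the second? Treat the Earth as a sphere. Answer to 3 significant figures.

1.72

In the equirectangular projection with standard parallel φ₀ = 23.2° (x = Rλ cos φ₀, y = Rφ), meridians are true-scale (h = 1) and the parallel scale is k = cos φ₀ / cos φ.
Areal scale at 55.7°: h·k = 1.000 × 1.631 = 1.631.
Areal scale at 13.9°: h·k = 1.000 × 0.9469 = 0.9469.
Ratio = 1.631/0.9469 ≈ 1.72.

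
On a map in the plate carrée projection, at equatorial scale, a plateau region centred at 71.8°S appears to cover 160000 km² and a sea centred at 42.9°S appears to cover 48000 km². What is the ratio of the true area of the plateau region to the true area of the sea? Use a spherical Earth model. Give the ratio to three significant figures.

1.42

Plate carrée has h = 1 and k = sec φ, giving areal scale sec φ; true area = (apparent area) · cos φ.
True area of plateau region: 160000 × cos(71.8°) = 160000 × 0.3123 = 49970 km².
True area of sea: 48000 × cos(42.9°) = 48000 × 0.7325 = 35160 km².
Ratio = 49970 / 35160 ≈ 1.42.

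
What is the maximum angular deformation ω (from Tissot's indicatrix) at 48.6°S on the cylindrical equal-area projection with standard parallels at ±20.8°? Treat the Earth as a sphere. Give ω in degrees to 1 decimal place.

A cylindrical equal-area projection with standard parallel φ₀ has meridian scale h = cos φ / cos φ₀ and parallel scale k = cos φ₀ / cos φ (so areas are preserved, h·k = 1).
At 48.6°: h = 0.7074, k = 1.414; principal scales a = 1.414, b = 0.7074.
sin(ω/2) = (a − b)/(a + b) = 0.7062/2.121 = 0.3329, so ω = 2 arcsin(0.3329) ≈ 38.9°.

38.9°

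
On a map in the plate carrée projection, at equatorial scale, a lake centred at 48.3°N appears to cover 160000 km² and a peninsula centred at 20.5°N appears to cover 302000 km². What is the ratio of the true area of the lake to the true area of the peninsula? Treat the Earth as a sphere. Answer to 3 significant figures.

Plate carrée has h = 1 and k = sec φ, giving areal scale sec φ; true area = (apparent area) · cos φ.
True area of lake: 160000 × cos(48.3°) = 160000 × 0.6652 = 106400 km².
True area of peninsula: 302000 × cos(20.5°) = 302000 × 0.9367 = 282900 km².
Ratio = 106400 / 282900 ≈ 0.376.

0.376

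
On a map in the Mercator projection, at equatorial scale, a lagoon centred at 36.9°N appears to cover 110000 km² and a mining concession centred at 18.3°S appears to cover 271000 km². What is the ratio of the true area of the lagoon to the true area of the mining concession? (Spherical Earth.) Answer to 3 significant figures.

Mercator's areal exaggeration is sec²φ; hence true area = (apparent area) · cos²φ.
True area of lagoon: 110000 × cos²(36.9°) = 110000 × 0.6395 = 70340 km².
True area of mining concession: 271000 × cos²(18.3°) = 271000 × 0.9014 = 244300 km².
Ratio = 70340 / 244300 ≈ 0.288.

0.288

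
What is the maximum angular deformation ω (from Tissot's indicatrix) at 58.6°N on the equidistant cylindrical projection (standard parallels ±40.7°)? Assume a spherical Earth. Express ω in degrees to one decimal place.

21.4°

The equidistant cylindrical projection with φ₀ = 40.7° has h = 1 (meridians true) and k = cos φ₀ / cos φ along parallels.
At 58.6°: h = 1.000, k = 1.455; principal scales a = 1.455, b = 1.000.
sin(ω/2) = (a − b)/(a + b) = 0.4551/2.455 = 0.1854, so ω = 2 arcsin(0.1854) ≈ 21.4°.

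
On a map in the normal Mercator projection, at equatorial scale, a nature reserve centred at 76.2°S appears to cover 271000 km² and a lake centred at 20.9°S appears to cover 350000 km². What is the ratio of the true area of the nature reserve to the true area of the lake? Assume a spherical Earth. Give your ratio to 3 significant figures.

Since Mercator area scale is 1/cos²φ, the true area equals the apparent area multiplied by cos²φ.
True area of nature reserve: 271000 × cos²(76.2°) = 271000 × 0.05690 = 15420 km².
True area of lake: 350000 × cos²(20.9°) = 350000 × 0.8727 = 305500 km².
Ratio = 15420 / 305500 ≈ 0.0505.

0.0505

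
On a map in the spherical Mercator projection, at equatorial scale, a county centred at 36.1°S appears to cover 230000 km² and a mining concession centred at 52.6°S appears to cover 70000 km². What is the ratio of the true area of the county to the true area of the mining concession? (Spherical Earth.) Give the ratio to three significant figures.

Mercator's areal exaggeration is sec²φ; hence true area = (apparent area) · cos²φ.
True area of county: 230000 × cos²(36.1°) = 230000 × 0.6528 = 150200 km².
True area of mining concession: 70000 × cos²(52.6°) = 70000 × 0.3689 = 25820 km².
Ratio = 150200 / 25820 ≈ 5.81.

5.81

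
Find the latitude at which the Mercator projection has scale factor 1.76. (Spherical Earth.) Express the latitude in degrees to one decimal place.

Mercator scale is k = sec φ = 1/cos φ.
1/cos φ = 1.76  ⇒  cos φ = 0.5682  ⇒  φ = arccos(0.5682) ≈ 55.4°.

55.4°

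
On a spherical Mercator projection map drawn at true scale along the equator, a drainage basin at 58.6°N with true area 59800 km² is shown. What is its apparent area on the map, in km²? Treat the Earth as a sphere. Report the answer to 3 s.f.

The Mercator projection is conformal; its linear scale factor is the same in every direction and equals sec φ = 1/cos φ.
Areal scale = k² = sec²φ = 1/cos²(58.6°) = 1/0.5210² = 3.684.
Apparent area = 59800 × 3.684 ≈ 220000 km².

220000 km²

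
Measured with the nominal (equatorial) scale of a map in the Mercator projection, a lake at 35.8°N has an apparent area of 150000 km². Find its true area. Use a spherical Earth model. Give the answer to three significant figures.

The Mercator projection is conformal; its linear scale factor is the same in every direction and equals sec φ = 1/cos φ.
Areal scale = k² = sec²φ = 1/cos²(35.8°) = 1/0.8111² = 1.520.
True area = apparent / (areal scale) = 150000 / 1.520 ≈ 98700 km².

98700 km²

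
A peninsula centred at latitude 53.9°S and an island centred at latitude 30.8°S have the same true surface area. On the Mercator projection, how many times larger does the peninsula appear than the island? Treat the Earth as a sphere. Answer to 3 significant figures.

On Mercator, area is exaggerated by sec²φ = 1/cos²φ.
At 53.9°: sec²(53.9°) = 1/0.5892² = 2.881.
At 30.8°: sec²(30.8°) = 1/0.8590² = 1.355.
Ratio = 2.881/1.355 = cos²(30.8°)/cos²(53.9°) ≈ 2.13.

2.13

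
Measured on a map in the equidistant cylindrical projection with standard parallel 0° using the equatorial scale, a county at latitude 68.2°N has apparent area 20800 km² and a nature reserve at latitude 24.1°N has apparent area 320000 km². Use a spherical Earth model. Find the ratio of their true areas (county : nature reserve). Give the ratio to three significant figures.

Plate carrée has h = 1 and k = sec φ, giving areal scale sec φ; true area = (apparent area) · cos φ.
True area of county: 20800 × cos(68.2°) = 20800 × 0.3714 = 7724 km².
True area of nature reserve: 320000 × cos(24.1°) = 320000 × 0.9128 = 292100 km².
Ratio = 7724 / 292100 ≈ 0.0264.

0.0264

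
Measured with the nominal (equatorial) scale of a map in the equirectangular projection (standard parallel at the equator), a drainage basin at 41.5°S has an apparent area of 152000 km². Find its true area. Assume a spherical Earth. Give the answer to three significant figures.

114000 km²

Plate carrée maps x = Rλ, y = Rφ. The meridian scale is h = 1 and the parallel scale is k = 1/cos φ = sec φ.
Areal scale = h·k = 1 × sec φ; at 41.5°, h = 1.000, k = 1.335, so h·k = 1.335.
True area = apparent / (areal scale) = 152000 / 1.335 ≈ 114000 km².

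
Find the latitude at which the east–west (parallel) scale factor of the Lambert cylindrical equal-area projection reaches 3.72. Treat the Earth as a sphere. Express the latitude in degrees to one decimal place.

The Lambert cylindrical equal-area projection is the cylindrical equal-area projection with its standard parallel at the equator (φ₀ = 0). Cylindrical equal-area (φ₀ = 0°): h = cos φ / cos 0° along meridians, k = cos 0° / cos φ along parallels; h·k = 1.
k = cos φ₀ / cos φ = 3.72  ⇒  cos φ = cos 0° / 3.72 = 0.2688.
φ = arccos(0.2688) ≈ 74.4°.

74.4°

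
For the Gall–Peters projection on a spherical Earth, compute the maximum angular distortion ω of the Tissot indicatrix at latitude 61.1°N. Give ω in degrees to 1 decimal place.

Gall–Peters is a cylindrical equal-area projection with standard parallels at ±45°. Cylindrical equal-area (φ₀ = 45°): h = cos φ / cos 45° along meridians, k = cos 45° / cos φ along parallels; h·k = 1.
At 61.1°: h = 0.6835, k = 1.463; principal scales a = 1.463, b = 0.6835.
sin(ω/2) = (a − b)/(a + b) = 0.7797/2.147 = 0.3632, so ω = 2 arcsin(0.3632) ≈ 42.6°.

42.6°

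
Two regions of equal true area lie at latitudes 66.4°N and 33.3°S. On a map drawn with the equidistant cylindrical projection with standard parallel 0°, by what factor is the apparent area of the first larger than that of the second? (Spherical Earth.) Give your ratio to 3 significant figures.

2.09

In the plate carrée (x = Rλ, y = Rφ), meridians are true-scale (h = 1) and parallels are stretched by k = sec φ.
Areal scale at 66.4°: h·k = 1.000 × 2.498 = 2.498.
Areal scale at 33.3°: h·k = 1.000 × 1.196 = 1.196.
Ratio = 2.498/1.196 ≈ 2.09.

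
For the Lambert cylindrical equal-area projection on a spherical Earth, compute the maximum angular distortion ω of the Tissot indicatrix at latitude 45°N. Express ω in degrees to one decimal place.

The Lambert cylindrical equal-area projection is the cylindrical equal-area projection with its standard parallel at the equator (φ₀ = 0). For cylindrical equal-area with standard parallel φ₀, h = cos φ / cos φ₀ and k = cos φ₀ / cos φ, so h·k = 1.
At 45°: h = 0.7071, k = 1.414; principal scales a = 1.414, b = 0.7071.
sin(ω/2) = (a − b)/(a + b) = 0.7071/2.121 = 0.3333, so ω = 2 arcsin(0.3333) ≈ 38.9°.

38.9°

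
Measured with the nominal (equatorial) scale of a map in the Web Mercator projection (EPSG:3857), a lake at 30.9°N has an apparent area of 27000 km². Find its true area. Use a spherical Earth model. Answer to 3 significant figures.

Mercator is conformal, so the point scale is isotropic: h = k = sec φ = 1/cos φ.
Areal scale = k² = sec²φ = 1/cos²(30.9°) = 1/0.8581² = 1.358.
True area = apparent / (areal scale) = 27000 / 1.358 ≈ 19900 km².

19900 km²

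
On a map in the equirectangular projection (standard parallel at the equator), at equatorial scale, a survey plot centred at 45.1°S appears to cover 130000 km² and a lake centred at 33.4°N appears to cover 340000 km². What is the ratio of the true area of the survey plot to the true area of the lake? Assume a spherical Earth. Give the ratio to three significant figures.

On the plate carrée, areal scale = h·k = 1 × sec φ, so true area = apparent × cos φ.
True area of survey plot: 130000 × cos(45.1°) = 130000 × 0.7059 = 91760 km².
True area of lake: 340000 × cos(33.4°) = 340000 × 0.8348 = 283800 km².
Ratio = 91760 / 283800 ≈ 0.323.

0.323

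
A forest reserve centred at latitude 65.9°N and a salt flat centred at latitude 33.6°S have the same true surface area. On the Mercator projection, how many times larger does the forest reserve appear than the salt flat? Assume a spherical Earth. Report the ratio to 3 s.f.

4.16

Mercator is conformal with k = sec φ, so areal scale = k² = sec²φ.
At 65.9°: sec²(65.9°) = 1/0.4083² = 5.998.
At 33.6°: sec²(33.6°) = 1/0.8329² = 1.441.
Ratio = 5.998/1.441 = cos²(33.6°)/cos²(65.9°) ≈ 4.16.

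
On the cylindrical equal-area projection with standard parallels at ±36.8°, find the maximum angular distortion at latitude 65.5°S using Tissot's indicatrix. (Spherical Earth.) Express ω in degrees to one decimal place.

70.5°

For cylindrical equal-area with standard parallel φ₀, h = cos φ / cos φ₀ and k = cos φ₀ / cos φ, so h·k = 1.
At 65.5°: h = 0.5179, k = 1.931; principal scales a = 1.931, b = 0.5179.
sin(ω/2) = (a − b)/(a + b) = 1.413/2.449 = 0.5770, so ω = 2 arcsin(0.5770) ≈ 70.5°.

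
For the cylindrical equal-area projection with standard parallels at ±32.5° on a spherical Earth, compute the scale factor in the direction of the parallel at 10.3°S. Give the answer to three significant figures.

Cylindrical equal-area (φ₀ = 32.5°): h = cos φ / cos 32.5° along meridians, k = cos 32.5° / cos φ along parallels; h·k = 1.
k = cos 32.5° / cos 10.3° = 0.8434/0.9839 = 0.8572.

0.857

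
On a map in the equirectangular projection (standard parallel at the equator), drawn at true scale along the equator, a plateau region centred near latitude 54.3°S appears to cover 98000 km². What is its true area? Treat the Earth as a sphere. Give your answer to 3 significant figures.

57200 km²

Plate carrée maps x = Rλ, y = Rφ. The meridian scale is h = 1 and the parallel scale is k = 1/cos φ = sec φ.
Areal scale = h·k = 1 × sec φ; at 54.3°, h = 1.000, k = 1.714, so h·k = 1.714.
True area = apparent / (areal scale) = 98000 / 1.714 ≈ 57200 km².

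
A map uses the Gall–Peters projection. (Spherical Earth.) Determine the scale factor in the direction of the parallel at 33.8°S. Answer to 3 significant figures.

The Gall–Peters projection is cylindrical equal-area with φ₀ = 45°. A cylindrical equal-area projection with standard parallel φ₀ has meridian scale h = cos φ / cos φ₀ and parallel scale k = cos φ₀ / cos φ (so areas are preserved, h·k = 1).
k = cos 45° / cos 33.8° = 0.7071/0.8310 = 0.8509.

0.851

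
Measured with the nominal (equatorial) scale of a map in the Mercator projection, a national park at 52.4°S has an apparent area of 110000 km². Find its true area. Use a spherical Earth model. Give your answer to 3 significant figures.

41000 km²

The Mercator projection is conformal; its linear scale factor is the same in every direction and equals sec φ = 1/cos φ.
Areal scale = k² = sec²φ = 1/cos²(52.4°) = 1/0.6101² = 2.686.
True area = apparent / (areal scale) = 110000 / 2.686 ≈ 41000 km².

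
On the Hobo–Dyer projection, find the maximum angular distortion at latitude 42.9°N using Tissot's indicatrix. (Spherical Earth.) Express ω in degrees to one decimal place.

The Hobo–Dyer projection is cylindrical equal-area with φ₀ = 37.5°. For cylindrical equal-area with standard parallel φ₀, h = cos φ / cos φ₀ and k = cos φ₀ / cos φ, so h·k = 1.
At 42.9°: h = 0.9234, k = 1.083; principal scales a = 1.083, b = 0.9234.
sin(ω/2) = (a − b)/(a + b) = 0.1597/2.006 = 0.07958, so ω = 2 arcsin(0.07958) ≈ 9.1°.

9.1°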